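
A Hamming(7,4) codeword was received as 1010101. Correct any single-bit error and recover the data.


Syndrome = 0: no error detected

Data: 1101 (no errors)


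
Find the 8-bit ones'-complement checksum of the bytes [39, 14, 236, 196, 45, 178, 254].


Sum = 962 mod 256 = 194
Complement = 61

61


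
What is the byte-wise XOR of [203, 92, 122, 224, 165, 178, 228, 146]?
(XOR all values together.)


XOR chain: 203 ^ 92 ^ 122 ^ 224 ^ 165 ^ 178 ^ 228 ^ 146 = 108

108


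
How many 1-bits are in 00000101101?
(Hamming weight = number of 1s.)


Counting 1s in 00000101101

4


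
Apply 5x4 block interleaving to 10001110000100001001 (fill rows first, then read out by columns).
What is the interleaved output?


Matrix:
  1000
  1110
  0001
  0000
  1001
Read columns: 11001010000100000101

11001010000100000101


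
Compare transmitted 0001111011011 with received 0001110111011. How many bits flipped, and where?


XOR: 0000001100000

2 error(s) at position(s): 6, 7


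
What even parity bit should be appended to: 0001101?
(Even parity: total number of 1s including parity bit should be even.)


Number of 1s in data: 3
Parity bit: 1

1


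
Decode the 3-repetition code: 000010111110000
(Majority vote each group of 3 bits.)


Groups: 000, 010, 111, 110, 000
Majority votes: 00110

00110


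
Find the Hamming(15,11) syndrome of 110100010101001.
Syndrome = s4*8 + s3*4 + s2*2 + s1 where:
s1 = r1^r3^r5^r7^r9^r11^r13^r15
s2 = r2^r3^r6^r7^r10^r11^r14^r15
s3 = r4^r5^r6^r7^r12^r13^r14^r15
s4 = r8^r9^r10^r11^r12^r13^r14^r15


s1=0, s2=1, s3=1, s4=0

Syndrome = 6 (error at position 6)


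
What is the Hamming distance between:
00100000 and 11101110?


XOR: 11001110
Count of 1s: 5

5


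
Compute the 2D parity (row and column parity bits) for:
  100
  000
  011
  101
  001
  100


Row parities: 100011
Column parities: 111

Row P: 100011, Col P: 111, Corner: 1


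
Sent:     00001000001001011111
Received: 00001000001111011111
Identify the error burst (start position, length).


XOR: 00000000000110000000

Burst at position 11, length 2


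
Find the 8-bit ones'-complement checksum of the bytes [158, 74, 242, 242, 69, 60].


Sum = 845 mod 256 = 77
Complement = 178

178


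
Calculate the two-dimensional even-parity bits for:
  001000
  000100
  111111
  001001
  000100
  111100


Row parities: 110010
Column parities: 000010

Row P: 110010, Col P: 000010, Corner: 1


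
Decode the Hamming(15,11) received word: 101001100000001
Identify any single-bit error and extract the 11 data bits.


Syndrome = 12: error at position 12

Data: 10110001001 (corrected bit 12)


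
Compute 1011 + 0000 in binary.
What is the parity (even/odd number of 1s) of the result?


1011 = 11
0000 = 0
Sum = 11 = 1011
1s count = 3

odd parity (3 ones in 1011)


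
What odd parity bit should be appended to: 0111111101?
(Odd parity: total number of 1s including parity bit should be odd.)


Number of 1s in data: 8
Parity bit: 1

1


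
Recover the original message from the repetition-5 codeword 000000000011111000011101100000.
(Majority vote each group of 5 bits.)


Groups: 00000, 00000, 11111, 00001, 11011, 00000
Majority votes: 001010

001010


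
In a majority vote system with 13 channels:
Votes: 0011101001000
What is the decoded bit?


Ones: 5 out of 13
Threshold: 7

0 (5/13 voted 1)


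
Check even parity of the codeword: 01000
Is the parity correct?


Number of 1s: 1

No, parity error (1 ones)


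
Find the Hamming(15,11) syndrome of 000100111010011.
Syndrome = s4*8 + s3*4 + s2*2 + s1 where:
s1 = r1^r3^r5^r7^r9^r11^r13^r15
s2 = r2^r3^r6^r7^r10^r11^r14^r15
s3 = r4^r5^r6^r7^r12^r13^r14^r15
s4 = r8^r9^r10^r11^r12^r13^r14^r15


s1=0, s2=0, s3=0, s4=1

Syndrome = 8 (error at position 8)


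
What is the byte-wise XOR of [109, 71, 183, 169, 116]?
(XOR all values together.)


XOR chain: 109 ^ 71 ^ 183 ^ 169 ^ 116 = 64

64


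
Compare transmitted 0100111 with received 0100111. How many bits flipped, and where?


XOR: 0000000

0 errors (received matches sent)


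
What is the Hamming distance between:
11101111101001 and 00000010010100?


XOR: 11101101111101
Count of 1s: 11

11


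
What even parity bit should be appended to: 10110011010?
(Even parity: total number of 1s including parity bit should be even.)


Number of 1s in data: 6
Parity bit: 0

0


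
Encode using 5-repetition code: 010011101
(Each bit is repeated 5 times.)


Each bit -> 5 copies

000001111100000000001111111111111110000011111


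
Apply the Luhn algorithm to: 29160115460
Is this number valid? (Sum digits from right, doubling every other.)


Luhn sum = 26
26 mod 10 = 6

Invalid (Luhn sum mod 10 = 6)


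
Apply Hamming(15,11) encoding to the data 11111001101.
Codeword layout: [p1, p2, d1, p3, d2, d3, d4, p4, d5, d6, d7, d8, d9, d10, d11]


Parity bits: p1=0, p2=0, p3=0, p4=0

001011101001101


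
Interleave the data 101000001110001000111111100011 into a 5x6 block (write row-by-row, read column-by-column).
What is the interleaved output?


Matrix:
  101000
  001110
  001000
  111111
  100011
Read columns: 100110001011110010100101100011

100110001011110010100101100011


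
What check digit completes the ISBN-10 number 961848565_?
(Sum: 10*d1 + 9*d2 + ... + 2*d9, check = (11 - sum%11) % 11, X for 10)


Weighted sum: 320
320 mod 11 = 1

Check digit: X


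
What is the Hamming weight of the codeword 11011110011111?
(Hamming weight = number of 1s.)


Counting 1s in 11011110011111

11


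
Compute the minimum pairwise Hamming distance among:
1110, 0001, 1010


Comparing all pairs, minimum distance: 1
Can detect 0 errors, correct 0 errors

1


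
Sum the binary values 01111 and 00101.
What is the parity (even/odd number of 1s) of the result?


01111 = 15
00101 = 5
Sum = 20 = 10100
1s count = 2

even parity (2 ones in 10100)


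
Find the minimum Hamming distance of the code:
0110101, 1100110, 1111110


Comparing all pairs, minimum distance: 2
Can detect 1 errors, correct 0 errors

2


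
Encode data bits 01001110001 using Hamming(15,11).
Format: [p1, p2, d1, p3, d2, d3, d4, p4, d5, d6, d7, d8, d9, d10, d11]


Parity bits: p1=0, p2=1, p3=0, p4=0

010010001110001


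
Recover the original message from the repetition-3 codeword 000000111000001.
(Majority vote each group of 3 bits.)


Groups: 000, 000, 111, 000, 001
Majority votes: 00100

00100


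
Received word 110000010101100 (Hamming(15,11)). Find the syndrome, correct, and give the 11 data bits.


Syndrome = 0: no error detected

Data: 00000101100 (no errors)


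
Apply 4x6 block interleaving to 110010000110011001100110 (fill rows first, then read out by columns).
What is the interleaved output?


Matrix:
  110010
  000110
  011001
  100110
Read columns: 100110100010010111010010

100110100010010111010010


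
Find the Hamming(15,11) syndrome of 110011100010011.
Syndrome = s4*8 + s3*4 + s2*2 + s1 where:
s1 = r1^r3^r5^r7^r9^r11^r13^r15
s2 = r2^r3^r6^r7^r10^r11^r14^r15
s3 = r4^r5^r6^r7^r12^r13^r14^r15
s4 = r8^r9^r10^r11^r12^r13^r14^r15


s1=1, s2=0, s3=1, s4=1

Syndrome = 13 (error at position 13)


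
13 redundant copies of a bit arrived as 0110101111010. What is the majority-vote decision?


Ones: 8 out of 13
Threshold: 7

1 (8/13 voted 1)


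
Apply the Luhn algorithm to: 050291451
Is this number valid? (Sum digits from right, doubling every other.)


Luhn sum = 22
22 mod 10 = 2

Invalid (Luhn sum mod 10 = 2)


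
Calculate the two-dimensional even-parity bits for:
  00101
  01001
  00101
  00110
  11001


Row parities: 00001
Column parities: 10110

Row P: 00001, Col P: 10110, Corner: 1


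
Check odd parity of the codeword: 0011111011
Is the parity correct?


Number of 1s: 7

Yes, parity is correct (7 ones)


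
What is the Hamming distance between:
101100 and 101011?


XOR: 000111
Count of 1s: 3

3


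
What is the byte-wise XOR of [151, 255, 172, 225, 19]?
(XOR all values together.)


XOR chain: 151 ^ 255 ^ 172 ^ 225 ^ 19 = 54

54


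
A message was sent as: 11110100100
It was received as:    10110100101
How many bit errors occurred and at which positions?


XOR: 01000000001

2 error(s) at position(s): 1, 10


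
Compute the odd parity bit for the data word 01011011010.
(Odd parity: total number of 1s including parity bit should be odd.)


Number of 1s in data: 6
Parity bit: 1

1


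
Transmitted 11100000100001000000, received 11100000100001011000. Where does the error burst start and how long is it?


XOR: 00000000000000011000

Burst at position 15, length 2


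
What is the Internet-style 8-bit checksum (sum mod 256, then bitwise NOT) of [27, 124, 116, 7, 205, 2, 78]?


Sum = 559 mod 256 = 47
Complement = 208

208


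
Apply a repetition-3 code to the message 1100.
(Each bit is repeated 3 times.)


Each bit -> 3 copies

111111000000


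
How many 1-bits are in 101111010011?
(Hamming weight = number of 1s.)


Counting 1s in 101111010011

8


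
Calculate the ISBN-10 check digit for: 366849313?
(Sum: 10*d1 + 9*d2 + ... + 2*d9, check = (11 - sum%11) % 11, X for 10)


Weighted sum: 278
278 mod 11 = 3

Check digit: 8


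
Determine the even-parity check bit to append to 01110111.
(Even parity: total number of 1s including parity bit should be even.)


Number of 1s in data: 6
Parity bit: 0

0


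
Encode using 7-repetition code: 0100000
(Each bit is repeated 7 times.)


Each bit -> 7 copies

0000000111111100000000000000000000000000000000000


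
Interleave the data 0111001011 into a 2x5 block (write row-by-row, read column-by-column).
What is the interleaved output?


Matrix:
  01110
  01011
Read columns: 0011101101

0011101101


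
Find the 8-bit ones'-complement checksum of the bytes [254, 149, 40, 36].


Sum = 479 mod 256 = 223
Complement = 32

32


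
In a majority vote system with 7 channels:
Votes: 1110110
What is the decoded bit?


Ones: 5 out of 7
Threshold: 4

1 (5/7 voted 1)


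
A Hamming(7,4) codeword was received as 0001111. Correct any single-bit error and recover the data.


Syndrome = 0: no error detected

Data: 0111 (no errors)


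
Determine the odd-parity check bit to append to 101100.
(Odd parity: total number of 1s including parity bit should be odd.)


Number of 1s in data: 3
Parity bit: 0

0


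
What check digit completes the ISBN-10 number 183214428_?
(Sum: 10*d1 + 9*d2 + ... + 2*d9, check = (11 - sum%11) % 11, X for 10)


Weighted sum: 184
184 mod 11 = 8

Check digit: 3


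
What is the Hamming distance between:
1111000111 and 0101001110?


XOR: 1010001001
Count of 1s: 4

4


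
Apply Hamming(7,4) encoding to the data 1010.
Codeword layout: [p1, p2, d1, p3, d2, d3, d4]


Parity bits: p1=1, p2=0, p3=1

1011010


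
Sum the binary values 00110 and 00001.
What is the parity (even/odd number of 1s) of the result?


00110 = 6
00001 = 1
Sum = 7 = 111
1s count = 3

odd parity (3 ones in 111)


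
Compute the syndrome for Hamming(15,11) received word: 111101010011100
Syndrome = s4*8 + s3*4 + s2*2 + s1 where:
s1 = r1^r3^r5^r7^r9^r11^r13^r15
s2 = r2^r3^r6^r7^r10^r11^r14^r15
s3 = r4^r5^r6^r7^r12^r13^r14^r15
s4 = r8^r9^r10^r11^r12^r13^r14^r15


s1=0, s2=0, s3=0, s4=0

Syndrome = 0 (no error)


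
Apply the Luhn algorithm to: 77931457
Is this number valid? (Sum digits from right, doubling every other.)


Luhn sum = 38
38 mod 10 = 8

Invalid (Luhn sum mod 10 = 8)


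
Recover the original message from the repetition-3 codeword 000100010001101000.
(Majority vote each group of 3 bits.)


Groups: 000, 100, 010, 001, 101, 000
Majority votes: 000010

000010


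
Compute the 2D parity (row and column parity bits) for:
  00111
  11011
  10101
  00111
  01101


Row parities: 10111
Column parities: 00011

Row P: 10111, Col P: 00011, Corner: 0


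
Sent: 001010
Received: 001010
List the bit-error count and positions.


XOR: 000000

0 errors (received matches sent)


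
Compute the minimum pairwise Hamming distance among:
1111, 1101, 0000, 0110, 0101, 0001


Comparing all pairs, minimum distance: 1
Can detect 0 errors, correct 0 errors

1


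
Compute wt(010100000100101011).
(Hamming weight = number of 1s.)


Counting 1s in 010100000100101011

7


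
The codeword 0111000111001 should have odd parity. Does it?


Number of 1s: 7

Yes, parity is correct (7 ones)


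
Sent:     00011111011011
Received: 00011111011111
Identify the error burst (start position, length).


XOR: 00000000000100

Burst at position 11, length 1


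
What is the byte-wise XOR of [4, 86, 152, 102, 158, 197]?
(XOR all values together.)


XOR chain: 4 ^ 86 ^ 152 ^ 102 ^ 158 ^ 197 = 247

247


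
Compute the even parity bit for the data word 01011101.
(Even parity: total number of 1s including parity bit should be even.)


Number of 1s in data: 5
Parity bit: 1

1


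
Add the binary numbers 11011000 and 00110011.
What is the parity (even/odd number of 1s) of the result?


11011000 = 216
00110011 = 51
Sum = 267 = 100001011
1s count = 4

even parity (4 ones in 100001011)


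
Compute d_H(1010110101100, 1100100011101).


XOR: 0110010110001
Count of 1s: 6

6


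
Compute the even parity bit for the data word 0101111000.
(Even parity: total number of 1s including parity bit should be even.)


Number of 1s in data: 5
Parity bit: 1

1


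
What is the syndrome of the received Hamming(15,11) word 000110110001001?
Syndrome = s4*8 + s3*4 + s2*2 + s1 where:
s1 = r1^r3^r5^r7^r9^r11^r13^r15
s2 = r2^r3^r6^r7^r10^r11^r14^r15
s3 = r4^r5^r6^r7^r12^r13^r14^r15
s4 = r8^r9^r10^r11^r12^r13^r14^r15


s1=1, s2=0, s3=1, s4=1

Syndrome = 13 (error at position 13)


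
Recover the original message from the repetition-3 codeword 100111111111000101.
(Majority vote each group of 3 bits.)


Groups: 100, 111, 111, 111, 000, 101
Majority votes: 011101

011101


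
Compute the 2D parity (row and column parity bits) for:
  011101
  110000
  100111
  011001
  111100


Row parities: 00010
Column parities: 101111

Row P: 00010, Col P: 101111, Corner: 1


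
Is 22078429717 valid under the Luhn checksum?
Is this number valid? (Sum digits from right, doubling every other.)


Luhn sum = 54
54 mod 10 = 4

Invalid (Luhn sum mod 10 = 4)


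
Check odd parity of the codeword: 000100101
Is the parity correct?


Number of 1s: 3

Yes, parity is correct (3 ones)


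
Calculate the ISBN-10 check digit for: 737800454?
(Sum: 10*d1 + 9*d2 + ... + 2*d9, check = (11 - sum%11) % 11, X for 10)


Weighted sum: 248
248 mod 11 = 6

Check digit: 5


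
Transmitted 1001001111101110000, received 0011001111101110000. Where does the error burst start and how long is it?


XOR: 1010000000000000000

Burst at position 0, length 3


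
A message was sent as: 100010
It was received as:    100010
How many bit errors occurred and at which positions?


XOR: 000000

0 errors (received matches sent)


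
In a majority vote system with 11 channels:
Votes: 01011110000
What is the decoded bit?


Ones: 5 out of 11
Threshold: 6

0 (5/11 voted 1)


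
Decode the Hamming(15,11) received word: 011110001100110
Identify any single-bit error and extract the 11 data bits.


Syndrome = 0: no error detected

Data: 11001100110 (no errors)


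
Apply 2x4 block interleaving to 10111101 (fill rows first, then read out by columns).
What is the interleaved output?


Matrix:
  1011
  1101
Read columns: 11011011

11011011


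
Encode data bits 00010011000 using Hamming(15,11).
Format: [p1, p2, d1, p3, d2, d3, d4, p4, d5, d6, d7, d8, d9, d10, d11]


Parity bits: p1=0, p2=0, p3=0, p4=0

000000100011000


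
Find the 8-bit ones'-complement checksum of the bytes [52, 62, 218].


Sum = 332 mod 256 = 76
Complement = 179

179


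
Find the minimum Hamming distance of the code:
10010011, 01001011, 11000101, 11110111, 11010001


Comparing all pairs, minimum distance: 2
Can detect 1 errors, correct 0 errors

2


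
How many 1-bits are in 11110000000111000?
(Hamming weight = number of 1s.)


Counting 1s in 11110000000111000

7


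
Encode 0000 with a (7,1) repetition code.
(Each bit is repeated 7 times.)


Each bit -> 7 copies

0000000000000000000000000000


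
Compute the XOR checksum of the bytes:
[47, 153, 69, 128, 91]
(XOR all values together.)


XOR chain: 47 ^ 153 ^ 69 ^ 128 ^ 91 = 40

40


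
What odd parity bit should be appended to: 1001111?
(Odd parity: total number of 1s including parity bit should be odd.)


Number of 1s in data: 5
Parity bit: 0

0


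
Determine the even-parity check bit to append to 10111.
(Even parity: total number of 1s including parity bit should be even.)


Number of 1s in data: 4
Parity bit: 0

0


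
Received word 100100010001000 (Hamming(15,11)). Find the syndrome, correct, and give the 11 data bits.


Syndrome = 1: error at position 1

Data: 00000001000 (corrected bit 1)


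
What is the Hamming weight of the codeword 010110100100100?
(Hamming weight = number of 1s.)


Counting 1s in 010110100100100

6


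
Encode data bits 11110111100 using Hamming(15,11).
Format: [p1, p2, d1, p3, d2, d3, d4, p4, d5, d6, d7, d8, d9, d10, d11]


Parity bits: p1=1, p2=1, p3=1, p4=0

111111100111100


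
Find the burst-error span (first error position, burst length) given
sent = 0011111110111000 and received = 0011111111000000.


XOR: 0000000001111000

Burst at position 9, length 4


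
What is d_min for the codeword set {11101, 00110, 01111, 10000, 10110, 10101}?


Comparing all pairs, minimum distance: 1
Can detect 0 errors, correct 0 errors

1


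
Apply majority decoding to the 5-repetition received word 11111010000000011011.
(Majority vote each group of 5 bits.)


Groups: 11111, 01000, 00000, 11011
Majority votes: 1001

1001


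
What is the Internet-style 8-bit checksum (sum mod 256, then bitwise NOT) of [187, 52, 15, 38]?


Sum = 292 mod 256 = 36
Complement = 219

219


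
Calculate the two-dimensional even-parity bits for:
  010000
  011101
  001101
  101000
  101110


Row parities: 10100
Column parities: 000110

Row P: 10100, Col P: 000110, Corner: 0


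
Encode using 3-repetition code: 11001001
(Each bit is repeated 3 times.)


Each bit -> 3 copies

111111000000111000000111


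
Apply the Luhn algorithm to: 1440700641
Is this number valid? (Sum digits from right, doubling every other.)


Luhn sum = 34
34 mod 10 = 4

Invalid (Luhn sum mod 10 = 4)


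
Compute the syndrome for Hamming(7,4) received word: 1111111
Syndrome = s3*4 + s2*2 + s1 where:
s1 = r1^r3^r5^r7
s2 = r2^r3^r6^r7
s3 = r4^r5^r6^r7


s1=0, s2=0, s3=0

Syndrome = 0 (no error)


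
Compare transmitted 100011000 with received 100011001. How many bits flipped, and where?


XOR: 000000001

1 error(s) at position(s): 8


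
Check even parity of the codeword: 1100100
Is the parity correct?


Number of 1s: 3

No, parity error (3 ones)


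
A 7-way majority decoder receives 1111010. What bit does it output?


Ones: 5 out of 7
Threshold: 4

1 (5/7 voted 1)


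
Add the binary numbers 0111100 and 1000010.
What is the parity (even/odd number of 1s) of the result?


0111100 = 60
1000010 = 66
Sum = 126 = 1111110
1s count = 6

even parity (6 ones in 1111110)


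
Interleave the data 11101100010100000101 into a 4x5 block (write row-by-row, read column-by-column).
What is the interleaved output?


Matrix:
  11101
  10001
  01000
  00101
Read columns: 11001010100100001101

11001010100100001101


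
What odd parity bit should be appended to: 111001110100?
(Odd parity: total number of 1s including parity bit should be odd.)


Number of 1s in data: 7
Parity bit: 0

0


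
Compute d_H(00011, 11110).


XOR: 11101
Count of 1s: 4

4


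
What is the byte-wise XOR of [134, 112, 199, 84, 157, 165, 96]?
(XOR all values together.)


XOR chain: 134 ^ 112 ^ 199 ^ 84 ^ 157 ^ 165 ^ 96 = 61

61


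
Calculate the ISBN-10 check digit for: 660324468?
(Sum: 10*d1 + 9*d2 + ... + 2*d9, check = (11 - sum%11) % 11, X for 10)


Weighted sum: 217
217 mod 11 = 8

Check digit: 3


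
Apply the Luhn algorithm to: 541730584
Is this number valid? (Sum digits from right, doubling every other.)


Luhn sum = 38
38 mod 10 = 8

Invalid (Luhn sum mod 10 = 8)


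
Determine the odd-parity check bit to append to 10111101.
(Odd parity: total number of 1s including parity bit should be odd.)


Number of 1s in data: 6
Parity bit: 1

1


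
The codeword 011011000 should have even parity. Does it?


Number of 1s: 4

Yes, parity is correct (4 ones)


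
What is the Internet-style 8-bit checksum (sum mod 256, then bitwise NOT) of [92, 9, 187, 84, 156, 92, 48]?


Sum = 668 mod 256 = 156
Complement = 99

99


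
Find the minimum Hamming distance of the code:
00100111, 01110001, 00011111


Comparing all pairs, minimum distance: 3
Can detect 2 errors, correct 1 errors

3


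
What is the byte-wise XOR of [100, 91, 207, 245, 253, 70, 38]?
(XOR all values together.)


XOR chain: 100 ^ 91 ^ 207 ^ 245 ^ 253 ^ 70 ^ 38 = 152

152


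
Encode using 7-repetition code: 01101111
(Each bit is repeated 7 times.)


Each bit -> 7 copies

00000001111111111111100000001111111111111111111111111111


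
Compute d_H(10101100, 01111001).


XOR: 11010101
Count of 1s: 5

5


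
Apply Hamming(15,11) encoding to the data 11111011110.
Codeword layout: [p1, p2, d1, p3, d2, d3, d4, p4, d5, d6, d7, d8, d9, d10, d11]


Parity bits: p1=0, p2=1, p3=0, p4=1

011011111011110


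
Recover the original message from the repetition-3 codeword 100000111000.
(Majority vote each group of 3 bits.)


Groups: 100, 000, 111, 000
Majority votes: 0010

0010


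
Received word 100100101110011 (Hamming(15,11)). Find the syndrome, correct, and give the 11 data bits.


Syndrome = 11: error at position 11

Data: 00011100011 (corrected bit 11)


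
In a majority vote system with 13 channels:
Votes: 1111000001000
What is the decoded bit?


Ones: 5 out of 13
Threshold: 7

0 (5/13 voted 1)


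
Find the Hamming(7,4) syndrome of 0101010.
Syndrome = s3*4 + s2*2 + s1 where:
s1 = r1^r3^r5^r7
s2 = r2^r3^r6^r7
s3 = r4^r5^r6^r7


s1=0, s2=0, s3=0

Syndrome = 0 (no error)


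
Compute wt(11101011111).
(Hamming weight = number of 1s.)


Counting 1s in 11101011111

9


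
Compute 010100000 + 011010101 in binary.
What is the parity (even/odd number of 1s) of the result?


010100000 = 160
011010101 = 213
Sum = 373 = 101110101
1s count = 6

even parity (6 ones in 101110101)


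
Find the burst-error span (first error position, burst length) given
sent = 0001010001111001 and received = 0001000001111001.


XOR: 0000010000000000

Burst at position 5, length 1


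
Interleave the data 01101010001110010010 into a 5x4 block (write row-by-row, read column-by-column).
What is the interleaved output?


Matrix:
  0110
  1010
  0011
  1001
  0010
Read columns: 01010100001110100110

01010100001110100110


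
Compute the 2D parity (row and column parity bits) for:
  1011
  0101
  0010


Row parities: 101
Column parities: 1100

Row P: 101, Col P: 1100, Corner: 0


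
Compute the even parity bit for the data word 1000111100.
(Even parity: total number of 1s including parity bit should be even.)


Number of 1s in data: 5
Parity bit: 1

1


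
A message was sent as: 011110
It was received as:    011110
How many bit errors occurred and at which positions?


XOR: 000000

0 errors (received matches sent)


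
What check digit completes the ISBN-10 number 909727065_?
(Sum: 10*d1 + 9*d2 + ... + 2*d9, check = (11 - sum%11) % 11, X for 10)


Weighted sum: 286
286 mod 11 = 0

Check digit: 0


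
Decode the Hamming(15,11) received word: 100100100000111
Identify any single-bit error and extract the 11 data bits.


Syndrome = 14: error at position 14

Data: 00010000101 (corrected bit 14)


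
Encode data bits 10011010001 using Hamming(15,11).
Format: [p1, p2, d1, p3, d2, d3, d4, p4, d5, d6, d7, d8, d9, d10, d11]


Parity bits: p1=1, p2=0, p3=0, p4=1

101000111010001


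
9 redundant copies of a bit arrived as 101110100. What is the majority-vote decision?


Ones: 5 out of 9
Threshold: 5

1 (5/9 voted 1)


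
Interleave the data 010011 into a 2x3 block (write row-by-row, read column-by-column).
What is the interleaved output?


Matrix:
  010
  011
Read columns: 001101

001101


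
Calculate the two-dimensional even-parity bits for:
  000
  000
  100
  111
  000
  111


Row parities: 001101
Column parities: 100

Row P: 001101, Col P: 100, Corner: 1


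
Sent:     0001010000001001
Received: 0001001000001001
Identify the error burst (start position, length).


XOR: 0000011000000000

Burst at position 5, length 2


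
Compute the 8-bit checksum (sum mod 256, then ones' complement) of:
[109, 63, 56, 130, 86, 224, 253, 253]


Sum = 1174 mod 256 = 150
Complement = 105

105


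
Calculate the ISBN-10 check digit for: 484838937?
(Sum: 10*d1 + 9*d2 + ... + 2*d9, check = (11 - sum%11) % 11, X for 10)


Weighted sum: 317
317 mod 11 = 9

Check digit: 2


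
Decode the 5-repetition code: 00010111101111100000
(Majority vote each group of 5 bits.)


Groups: 00010, 11110, 11111, 00000
Majority votes: 0110

0110


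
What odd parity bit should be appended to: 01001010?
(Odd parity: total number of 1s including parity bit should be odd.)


Number of 1s in data: 3
Parity bit: 0

0


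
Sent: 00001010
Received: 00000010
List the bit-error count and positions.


XOR: 00001000

1 error(s) at position(s): 4


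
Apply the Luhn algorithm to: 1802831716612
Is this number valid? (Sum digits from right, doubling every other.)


Luhn sum = 46
46 mod 10 = 6

Invalid (Luhn sum mod 10 = 6)


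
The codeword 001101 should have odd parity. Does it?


Number of 1s: 3

Yes, parity is correct (3 ones)


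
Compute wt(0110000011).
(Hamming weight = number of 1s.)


Counting 1s in 0110000011

4


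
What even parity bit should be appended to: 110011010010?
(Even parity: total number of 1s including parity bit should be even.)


Number of 1s in data: 6
Parity bit: 0

0


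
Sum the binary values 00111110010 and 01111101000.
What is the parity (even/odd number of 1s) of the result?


00111110010 = 498
01111101000 = 1000
Sum = 1498 = 10111011010
1s count = 7

odd parity (7 ones in 10111011010)


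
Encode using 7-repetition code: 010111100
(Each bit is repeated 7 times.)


Each bit -> 7 copies

000000011111110000000111111111111111111111111111100000000000000


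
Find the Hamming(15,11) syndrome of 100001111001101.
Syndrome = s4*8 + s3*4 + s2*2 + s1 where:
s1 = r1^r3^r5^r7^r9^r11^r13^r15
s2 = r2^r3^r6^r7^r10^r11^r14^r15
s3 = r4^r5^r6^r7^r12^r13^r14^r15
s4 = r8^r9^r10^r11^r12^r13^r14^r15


s1=1, s2=1, s3=1, s4=1

Syndrome = 15 (error at position 15)


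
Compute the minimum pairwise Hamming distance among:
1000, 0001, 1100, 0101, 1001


Comparing all pairs, minimum distance: 1
Can detect 0 errors, correct 0 errors

1


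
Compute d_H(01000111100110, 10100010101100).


XOR: 11100101001010
Count of 1s: 7

7


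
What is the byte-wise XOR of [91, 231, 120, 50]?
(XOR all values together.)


XOR chain: 91 ^ 231 ^ 120 ^ 50 = 246

246


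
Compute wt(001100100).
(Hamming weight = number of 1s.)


Counting 1s in 001100100

3


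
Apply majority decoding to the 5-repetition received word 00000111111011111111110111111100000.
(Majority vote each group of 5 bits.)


Groups: 00000, 11111, 10111, 11111, 11011, 11111, 00000
Majority votes: 0111110

0111110


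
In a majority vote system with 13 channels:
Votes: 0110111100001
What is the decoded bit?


Ones: 7 out of 13
Threshold: 7

1 (7/13 voted 1)


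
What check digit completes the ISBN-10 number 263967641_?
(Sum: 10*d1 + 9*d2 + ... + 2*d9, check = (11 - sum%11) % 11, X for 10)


Weighted sum: 270
270 mod 11 = 6

Check digit: 5


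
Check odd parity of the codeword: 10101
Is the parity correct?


Number of 1s: 3

Yes, parity is correct (3 ones)


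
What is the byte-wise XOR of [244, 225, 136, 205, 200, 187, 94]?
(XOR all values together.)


XOR chain: 244 ^ 225 ^ 136 ^ 205 ^ 200 ^ 187 ^ 94 = 125

125


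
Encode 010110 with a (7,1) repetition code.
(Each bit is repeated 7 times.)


Each bit -> 7 copies

000000011111110000000111111111111110000000


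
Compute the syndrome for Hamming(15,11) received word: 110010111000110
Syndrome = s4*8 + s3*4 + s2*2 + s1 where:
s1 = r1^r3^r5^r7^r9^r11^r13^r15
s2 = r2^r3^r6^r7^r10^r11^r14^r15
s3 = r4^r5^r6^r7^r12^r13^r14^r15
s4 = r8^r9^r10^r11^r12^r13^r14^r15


s1=1, s2=1, s3=0, s4=0

Syndrome = 3 (error at position 3)


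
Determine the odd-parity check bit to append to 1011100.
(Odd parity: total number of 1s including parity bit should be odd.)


Number of 1s in data: 4
Parity bit: 1

1


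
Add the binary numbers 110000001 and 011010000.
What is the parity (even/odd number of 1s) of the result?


110000001 = 385
011010000 = 208
Sum = 593 = 1001010001
1s count = 4

even parity (4 ones in 1001010001)


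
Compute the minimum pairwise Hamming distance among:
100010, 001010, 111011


Comparing all pairs, minimum distance: 2
Can detect 1 errors, correct 0 errors

2


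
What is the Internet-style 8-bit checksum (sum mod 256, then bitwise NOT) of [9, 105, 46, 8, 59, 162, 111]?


Sum = 500 mod 256 = 244
Complement = 11

11


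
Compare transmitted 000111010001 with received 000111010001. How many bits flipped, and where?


XOR: 000000000000

0 errors (received matches sent)


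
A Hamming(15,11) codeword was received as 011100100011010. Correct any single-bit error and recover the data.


Syndrome = 11: error at position 11

Data: 10010001010 (corrected bit 11)


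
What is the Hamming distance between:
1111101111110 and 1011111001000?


XOR: 0100010110110
Count of 1s: 6

6


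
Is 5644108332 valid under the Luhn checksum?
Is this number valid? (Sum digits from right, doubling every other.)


Luhn sum = 39
39 mod 10 = 9

Invalid (Luhn sum mod 10 = 9)


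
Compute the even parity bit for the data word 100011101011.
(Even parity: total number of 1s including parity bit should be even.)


Number of 1s in data: 7
Parity bit: 1

1


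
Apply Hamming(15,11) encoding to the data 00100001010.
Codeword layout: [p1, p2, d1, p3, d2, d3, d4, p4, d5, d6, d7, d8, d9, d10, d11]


Parity bits: p1=0, p2=0, p3=1, p4=0

000101000001010


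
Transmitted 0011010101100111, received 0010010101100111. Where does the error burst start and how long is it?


XOR: 0001000000000000

Burst at position 3, length 1


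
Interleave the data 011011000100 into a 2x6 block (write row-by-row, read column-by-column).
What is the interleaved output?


Matrix:
  011011
  000100
Read columns: 001010011010

001010011010


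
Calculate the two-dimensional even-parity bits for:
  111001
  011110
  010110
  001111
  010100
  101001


Row parities: 001001
Column parities: 000011

Row P: 001001, Col P: 000011, Corner: 0


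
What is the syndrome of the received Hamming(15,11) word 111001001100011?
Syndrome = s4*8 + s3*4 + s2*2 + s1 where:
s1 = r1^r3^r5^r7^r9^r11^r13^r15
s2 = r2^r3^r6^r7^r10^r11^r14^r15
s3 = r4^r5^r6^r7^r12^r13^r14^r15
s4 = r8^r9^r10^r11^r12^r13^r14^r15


s1=0, s2=0, s3=1, s4=0

Syndrome = 4 (error at position 4)


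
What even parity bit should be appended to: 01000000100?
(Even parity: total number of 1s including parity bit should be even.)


Number of 1s in data: 2
Parity bit: 0

0


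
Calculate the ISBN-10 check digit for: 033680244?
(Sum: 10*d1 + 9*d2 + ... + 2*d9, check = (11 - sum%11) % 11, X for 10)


Weighted sum: 169
169 mod 11 = 4

Check digit: 7


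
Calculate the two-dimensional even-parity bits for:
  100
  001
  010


Row parities: 111
Column parities: 111

Row P: 111, Col P: 111, Corner: 1


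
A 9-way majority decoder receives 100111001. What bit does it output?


Ones: 5 out of 9
Threshold: 5

1 (5/9 voted 1)


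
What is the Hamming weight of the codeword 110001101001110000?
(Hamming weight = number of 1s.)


Counting 1s in 110001101001110000

8


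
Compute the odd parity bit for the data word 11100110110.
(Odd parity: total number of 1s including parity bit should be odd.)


Number of 1s in data: 7
Parity bit: 0

0


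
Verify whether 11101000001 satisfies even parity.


Number of 1s: 5

No, parity error (5 ones)


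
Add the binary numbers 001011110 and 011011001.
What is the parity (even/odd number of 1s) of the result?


001011110 = 94
011011001 = 217
Sum = 311 = 100110111
1s count = 6

even parity (6 ones in 100110111)


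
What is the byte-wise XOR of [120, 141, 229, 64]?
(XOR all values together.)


XOR chain: 120 ^ 141 ^ 229 ^ 64 = 80

80


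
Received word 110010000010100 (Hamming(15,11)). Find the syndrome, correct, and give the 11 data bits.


Syndrome = 0: no error detected

Data: 01000010100 (no errors)


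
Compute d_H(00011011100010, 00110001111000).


XOR: 00101010011010
Count of 1s: 6

6


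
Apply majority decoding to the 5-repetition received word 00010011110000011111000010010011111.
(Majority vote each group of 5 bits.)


Groups: 00010, 01111, 00000, 11111, 00001, 00100, 11111
Majority votes: 0101001

0101001


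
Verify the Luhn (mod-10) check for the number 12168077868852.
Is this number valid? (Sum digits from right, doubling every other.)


Luhn sum = 62
62 mod 10 = 2

Invalid (Luhn sum mod 10 = 2)


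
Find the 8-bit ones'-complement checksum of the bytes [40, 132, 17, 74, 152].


Sum = 415 mod 256 = 159
Complement = 96

96


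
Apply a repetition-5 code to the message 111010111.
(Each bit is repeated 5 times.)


Each bit -> 5 copies

111111111111111000001111100000111111111111111


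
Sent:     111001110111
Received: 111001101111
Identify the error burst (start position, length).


XOR: 000000011000

Burst at position 7, length 2


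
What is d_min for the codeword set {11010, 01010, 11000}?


Comparing all pairs, minimum distance: 1
Can detect 0 errors, correct 0 errors

1


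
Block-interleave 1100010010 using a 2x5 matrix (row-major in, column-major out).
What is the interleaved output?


Matrix:
  11000
  10010
Read columns: 1110000100

1110000100


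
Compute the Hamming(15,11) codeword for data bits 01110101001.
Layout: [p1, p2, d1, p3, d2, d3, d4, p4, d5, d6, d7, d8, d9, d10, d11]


Parity bits: p1=1, p2=0, p3=1, p4=1

100111110101001


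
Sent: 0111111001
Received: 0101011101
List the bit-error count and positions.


XOR: 0010100100

3 error(s) at position(s): 2, 4, 7


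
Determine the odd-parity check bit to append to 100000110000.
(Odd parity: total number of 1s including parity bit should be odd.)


Number of 1s in data: 3
Parity bit: 0

0


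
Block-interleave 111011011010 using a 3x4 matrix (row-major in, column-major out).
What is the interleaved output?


Matrix:
  1110
  1101
  1010
Read columns: 111110101010

111110101010


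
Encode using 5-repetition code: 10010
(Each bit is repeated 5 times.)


Each bit -> 5 copies

1111100000000001111100000


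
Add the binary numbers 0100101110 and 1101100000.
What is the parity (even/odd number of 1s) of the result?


0100101110 = 302
1101100000 = 864
Sum = 1166 = 10010001110
1s count = 5

odd parity (5 ones in 10010001110)


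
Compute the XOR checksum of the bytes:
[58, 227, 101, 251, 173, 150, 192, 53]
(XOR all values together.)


XOR chain: 58 ^ 227 ^ 101 ^ 251 ^ 173 ^ 150 ^ 192 ^ 53 = 137

137


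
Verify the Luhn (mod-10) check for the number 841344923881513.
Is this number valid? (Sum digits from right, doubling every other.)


Luhn sum = 78
78 mod 10 = 8

Invalid (Luhn sum mod 10 = 8)


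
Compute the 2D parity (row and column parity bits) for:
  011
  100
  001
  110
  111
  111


Row parities: 011011
Column parities: 000

Row P: 011011, Col P: 000, Corner: 0


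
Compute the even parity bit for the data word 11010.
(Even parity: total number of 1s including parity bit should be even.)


Number of 1s in data: 3
Parity bit: 1

1


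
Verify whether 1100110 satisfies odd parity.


Number of 1s: 4

No, parity error (4 ones)


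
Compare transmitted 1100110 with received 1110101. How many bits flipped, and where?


XOR: 0010011

3 error(s) at position(s): 2, 5, 6


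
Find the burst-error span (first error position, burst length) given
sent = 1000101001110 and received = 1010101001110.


XOR: 0010000000000

Burst at position 2, length 1


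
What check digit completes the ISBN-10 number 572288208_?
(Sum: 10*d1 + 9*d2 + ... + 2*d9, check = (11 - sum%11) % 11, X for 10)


Weighted sum: 255
255 mod 11 = 2

Check digit: 9


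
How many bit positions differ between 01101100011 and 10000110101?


XOR: 11101010110
Count of 1s: 7

7


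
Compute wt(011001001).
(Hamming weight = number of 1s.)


Counting 1s in 011001001

4


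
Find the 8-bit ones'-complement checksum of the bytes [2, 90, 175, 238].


Sum = 505 mod 256 = 249
Complement = 6

6


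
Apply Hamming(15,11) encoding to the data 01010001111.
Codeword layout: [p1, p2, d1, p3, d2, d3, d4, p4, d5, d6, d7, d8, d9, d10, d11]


Parity bits: p1=0, p2=1, p3=0, p4=0

010010100001111


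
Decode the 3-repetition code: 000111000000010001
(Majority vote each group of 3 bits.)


Groups: 000, 111, 000, 000, 010, 001
Majority votes: 010000

010000


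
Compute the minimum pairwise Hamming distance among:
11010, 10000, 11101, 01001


Comparing all pairs, minimum distance: 2
Can detect 1 errors, correct 0 errors

2


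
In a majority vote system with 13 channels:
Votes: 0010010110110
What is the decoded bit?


Ones: 6 out of 13
Threshold: 7

0 (6/13 voted 1)


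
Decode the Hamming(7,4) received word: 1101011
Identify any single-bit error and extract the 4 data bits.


Syndrome = 6: error at position 6

Data: 0001 (corrected bit 6)


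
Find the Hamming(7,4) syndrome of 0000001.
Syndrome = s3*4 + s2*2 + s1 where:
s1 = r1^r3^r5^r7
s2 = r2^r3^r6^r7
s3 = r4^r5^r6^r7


s1=1, s2=1, s3=1

Syndrome = 7 (error at position 7)


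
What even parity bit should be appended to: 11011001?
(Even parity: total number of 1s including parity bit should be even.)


Number of 1s in data: 5
Parity bit: 1

1


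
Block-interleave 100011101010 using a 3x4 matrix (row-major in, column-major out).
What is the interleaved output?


Matrix:
  1000
  1110
  1010
Read columns: 111010011000

111010011000


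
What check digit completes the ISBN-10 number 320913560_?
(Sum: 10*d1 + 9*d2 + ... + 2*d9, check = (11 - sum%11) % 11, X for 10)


Weighted sum: 170
170 mod 11 = 5

Check digit: 6


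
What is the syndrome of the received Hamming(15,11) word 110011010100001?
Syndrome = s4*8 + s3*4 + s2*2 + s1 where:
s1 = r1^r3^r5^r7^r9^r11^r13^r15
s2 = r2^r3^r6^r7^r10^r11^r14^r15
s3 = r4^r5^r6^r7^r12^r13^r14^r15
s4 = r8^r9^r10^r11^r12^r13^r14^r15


s1=1, s2=0, s3=1, s4=1

Syndrome = 13 (error at position 13)


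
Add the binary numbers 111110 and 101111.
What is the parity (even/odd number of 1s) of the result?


111110 = 62
101111 = 47
Sum = 109 = 1101101
1s count = 5

odd parity (5 ones in 1101101)
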